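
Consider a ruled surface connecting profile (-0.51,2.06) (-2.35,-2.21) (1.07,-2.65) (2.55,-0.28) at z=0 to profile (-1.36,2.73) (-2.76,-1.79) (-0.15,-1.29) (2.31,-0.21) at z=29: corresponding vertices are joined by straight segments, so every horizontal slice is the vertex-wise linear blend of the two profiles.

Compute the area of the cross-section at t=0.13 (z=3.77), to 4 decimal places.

Cross-section at t=0.13: each vertex is (1-t)·p0[i] + t·p1[i].
  v1: (1-0.13)·(-0.51,2.06) + 0.13·(-1.36,2.73) = (-0.6205,2.1471)
  v2: (1-0.13)·(-2.35,-2.21) + 0.13·(-2.76,-1.79) = (-2.4033,-2.1554)
  v3: (1-0.13)·(1.07,-2.65) + 0.13·(-0.15,-1.29) = (0.9114,-2.4732)
  v4: (1-0.13)·(2.55,-0.28) + 0.13·(2.31,-0.21) = (2.5188,-0.2709)
Shoelace sum Σ(x_i·y_{i+1} − x_{i+1}·y_i):
  i=1: -0.6205·-2.1554 − -2.4033·2.1471 = +6.4976 (running +6.4976)
  i=2: -2.4033·-2.4732 − 0.9114·-2.1554 = +7.9083 (running +14.4058)
  i=3: 0.9114·-0.2709 − 2.5188·-2.4732 = +5.9826 (running +20.3884)
  i=4: 2.5188·2.1471 − -0.6205·-0.2709 = +5.2400 (running +25.6284)
Area = |Σ|/2 = |25.6284|/2 = 12.8142

Area at t=0.13: 12.8142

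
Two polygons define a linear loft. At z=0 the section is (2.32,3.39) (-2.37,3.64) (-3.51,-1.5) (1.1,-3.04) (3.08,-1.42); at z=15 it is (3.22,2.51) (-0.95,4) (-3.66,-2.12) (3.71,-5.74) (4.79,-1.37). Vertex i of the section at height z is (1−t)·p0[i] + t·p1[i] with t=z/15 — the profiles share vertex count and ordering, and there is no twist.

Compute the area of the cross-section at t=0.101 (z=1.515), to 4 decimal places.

Cross-section at t=0.101: each vertex is (1-t)·p0[i] + t·p1[i].
  v1: (1-0.101)·(2.32,3.39) + 0.101·(3.22,2.51) = (2.4109,3.3011)
  v2: (1-0.101)·(-2.37,3.64) + 0.101·(-0.95,4) = (-2.2266,3.6764)
  v3: (1-0.101)·(-3.51,-1.5) + 0.101·(-3.66,-2.12) = (-3.5252,-1.5626)
  v4: (1-0.101)·(1.1,-3.04) + 0.101·(3.71,-5.74) = (1.3636,-3.3127)
  v5: (1-0.101)·(3.08,-1.42) + 0.101·(4.79,-1.37) = (3.2527,-1.4150)
Shoelace sum Σ(x_i·y_{i+1} − x_{i+1}·y_i):
  i=1: 2.4109·3.6764 − -2.2266·3.3011 = +16.2135 (running +16.2135)
  i=2: -2.2266·-1.5626 − -3.5252·3.6764 = +16.4390 (running +32.6526)
  i=3: -3.5252·-3.3127 − 1.3636·-1.5626 = +13.8086 (running +46.4611)
  i=4: 1.3636·-1.4150 − 3.2527·-3.3127 = +8.8458 (running +55.3069)
  i=5: 3.2527·3.3011 − 2.4109·-1.4150 = +14.1489 (running +69.4558)
Area = |Σ|/2 = |69.4558|/2 = 34.7279

Area at t=0.101: 34.7279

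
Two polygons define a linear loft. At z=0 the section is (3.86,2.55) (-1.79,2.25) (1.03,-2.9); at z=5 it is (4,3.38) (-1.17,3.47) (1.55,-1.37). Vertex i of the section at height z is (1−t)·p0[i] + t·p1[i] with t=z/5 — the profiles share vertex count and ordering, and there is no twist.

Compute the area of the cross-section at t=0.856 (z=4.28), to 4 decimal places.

Area at t=0.856: 12.7493

Cross-section at t=0.856: each vertex is (1-t)·p0[i] + t·p1[i].
  v1: (1-0.856)·(3.86,2.55) + 0.856·(4,3.38) = (3.9798,3.2605)
  v2: (1-0.856)·(-1.79,2.25) + 0.856·(-1.17,3.47) = (-1.2593,3.2943)
  v3: (1-0.856)·(1.03,-2.9) + 0.856·(1.55,-1.37) = (1.4751,-1.5903)
Shoelace sum Σ(x_i·y_{i+1} − x_{i+1}·y_i):
  i=1: 3.9798·3.2943 − -1.2593·3.2605 = +17.2167 (running +17.2167)
  i=2: -1.2593·-1.5903 − 1.4751·3.2943 = -2.8569 (running +14.3599)
  i=3: 1.4751·3.2605 − 3.9798·-1.5903 = +11.1388 (running +25.4987)
Area = |Σ|/2 = |25.4987|/2 = 12.7493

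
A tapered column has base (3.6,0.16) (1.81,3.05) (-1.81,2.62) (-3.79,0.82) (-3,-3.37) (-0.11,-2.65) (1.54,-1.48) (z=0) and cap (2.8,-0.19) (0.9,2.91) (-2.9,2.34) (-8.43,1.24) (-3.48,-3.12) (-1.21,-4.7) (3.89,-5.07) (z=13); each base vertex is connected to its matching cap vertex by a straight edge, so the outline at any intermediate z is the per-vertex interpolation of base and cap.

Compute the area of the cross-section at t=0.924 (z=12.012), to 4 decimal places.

Cross-section at t=0.924: each vertex is (1-t)·p0[i] + t·p1[i].
  v1: (1-0.924)·(3.6,0.16) + 0.924·(2.8,-0.19) = (2.8608,-0.1634)
  v2: (1-0.924)·(1.81,3.05) + 0.924·(0.9,2.91) = (0.9692,2.9206)
  v3: (1-0.924)·(-1.81,2.62) + 0.924·(-2.9,2.34) = (-2.8172,2.3613)
  v4: (1-0.924)·(-3.79,0.82) + 0.924·(-8.43,1.24) = (-8.0774,1.2081)
  v5: (1-0.924)·(-3,-3.37) + 0.924·(-3.48,-3.12) = (-3.4435,-3.1390)
  v6: (1-0.924)·(-0.11,-2.65) + 0.924·(-1.21,-4.7) = (-1.1264,-4.5442)
  v7: (1-0.924)·(1.54,-1.48) + 0.924·(3.89,-5.07) = (3.7114,-4.7972)
Shoelace sum Σ(x_i·y_{i+1} − x_{i+1}·y_i):
  i=1: 2.8608·2.9206 − 0.9692·-0.1634 = +8.5137 (running +8.5137)
  i=2: 0.9692·2.3613 − -2.8172·2.9206 = +10.5164 (running +19.0301)
  i=3: -2.8172·1.2081 − -8.0774·2.3613 = +15.6696 (running +34.6996)
  i=4: -8.0774·-3.1390 − -3.4435·1.2081 = +29.5149 (running +64.2145)
  i=5: -3.4435·-4.5442 − -1.1264·-3.1390 = +12.1123 (running +76.3268)
  i=6: -1.1264·-4.7972 − 3.7114·-4.5442 = +22.2689 (running +98.5957)
  i=7: 3.7114·-0.1634 − 2.8608·-4.7972 = +13.1173 (running +111.7129)
Area = |Σ|/2 = |111.7129|/2 = 55.8565

Area at t=0.924: 55.8565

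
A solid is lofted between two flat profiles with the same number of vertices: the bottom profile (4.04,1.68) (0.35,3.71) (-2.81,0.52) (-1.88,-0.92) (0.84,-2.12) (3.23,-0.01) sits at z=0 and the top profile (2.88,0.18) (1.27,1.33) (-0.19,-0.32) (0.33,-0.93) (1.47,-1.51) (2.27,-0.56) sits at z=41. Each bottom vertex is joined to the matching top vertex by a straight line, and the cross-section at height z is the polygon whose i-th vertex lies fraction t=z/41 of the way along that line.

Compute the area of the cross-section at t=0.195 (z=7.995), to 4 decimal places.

Area at t=0.195: 18.1820

Cross-section at t=0.195: each vertex is (1-t)·p0[i] + t·p1[i].
  v1: (1-0.195)·(4.04,1.68) + 0.195·(2.88,0.18) = (3.8138,1.3875)
  v2: (1-0.195)·(0.35,3.71) + 0.195·(1.27,1.33) = (0.5294,3.2459)
  v3: (1-0.195)·(-2.81,0.52) + 0.195·(-0.19,-0.32) = (-2.2991,0.3562)
  v4: (1-0.195)·(-1.88,-0.92) + 0.195·(0.33,-0.93) = (-1.4490,-0.9219)
  v5: (1-0.195)·(0.84,-2.12) + 0.195·(1.47,-1.51) = (0.9628,-2.0010)
  v6: (1-0.195)·(3.23,-0.01) + 0.195·(2.27,-0.56) = (3.0428,-0.1173)
Shoelace sum Σ(x_i·y_{i+1} − x_{i+1}·y_i):
  i=1: 3.8138·3.2459 − 0.5294·1.3875 = +11.6447 (running +11.6447)
  i=2: 0.5294·0.3562 − -2.2991·3.2459 = +7.6512 (running +19.2959)
  i=3: -2.2991·-0.9219 − -1.4490·0.3562 = +2.6358 (running +21.9317)
  i=4: -1.4490·-2.0010 − 0.9628·-0.9219 = +3.7873 (running +25.7190)
  i=5: 0.9628·-0.1173 − 3.0428·-2.0010 = +5.9759 (running +31.6949)
  i=6: 3.0428·1.3875 − 3.8138·-0.1173 = +4.6691 (running +36.3640)
Area = |Σ|/2 = |36.3640|/2 = 18.1820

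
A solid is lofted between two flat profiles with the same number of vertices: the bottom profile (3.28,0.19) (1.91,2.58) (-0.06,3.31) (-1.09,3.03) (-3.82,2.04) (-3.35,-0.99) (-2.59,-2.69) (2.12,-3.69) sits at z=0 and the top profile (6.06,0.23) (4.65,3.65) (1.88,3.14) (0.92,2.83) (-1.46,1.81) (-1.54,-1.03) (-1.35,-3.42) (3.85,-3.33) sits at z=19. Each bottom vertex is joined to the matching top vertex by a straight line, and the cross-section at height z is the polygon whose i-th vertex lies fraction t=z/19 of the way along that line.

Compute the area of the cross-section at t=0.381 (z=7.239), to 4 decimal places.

Area at t=0.381: 38.3123

Cross-section at t=0.381: each vertex is (1-t)·p0[i] + t·p1[i].
  v1: (1-0.381)·(3.28,0.19) + 0.381·(6.06,0.23) = (4.3392,0.2052)
  v2: (1-0.381)·(1.91,2.58) + 0.381·(4.65,3.65) = (2.9539,2.9877)
  v3: (1-0.381)·(-0.06,3.31) + 0.381·(1.88,3.14) = (0.6791,3.2452)
  v4: (1-0.381)·(-1.09,3.03) + 0.381·(0.92,2.83) = (-0.3242,2.9538)
  v5: (1-0.381)·(-3.82,2.04) + 0.381·(-1.46,1.81) = (-2.9208,1.9524)
  v6: (1-0.381)·(-3.35,-0.99) + 0.381·(-1.54,-1.03) = (-2.6604,-1.0052)
  v7: (1-0.381)·(-2.59,-2.69) + 0.381·(-1.35,-3.42) = (-2.1176,-2.9681)
  v8: (1-0.381)·(2.12,-3.69) + 0.381·(3.85,-3.33) = (2.7791,-3.5528)
Shoelace sum Σ(x_i·y_{i+1} − x_{i+1}·y_i):
  i=1: 4.3392·2.9877 − 2.9539·0.2052 = +12.3578 (running +12.3578)
  i=2: 2.9539·3.2452 − 0.6791·2.9877 = +7.5572 (running +19.9149)
  i=3: 0.6791·2.9538 − -0.3242·3.2452 = +3.0581 (running +22.9731)
  i=4: -0.3242·1.9524 − -2.9208·2.9538 = +7.9946 (running +30.9677)
  i=5: -2.9208·-1.0052 − -2.6604·1.9524 = +8.1302 (running +39.0979)
  i=6: -2.6604·-2.9681 − -2.1176·-1.0052 = +5.7677 (running +44.8656)
  i=7: -2.1176·-3.5528 − 2.7791·-2.9681 = +15.7722 (running +60.6378)
  i=8: 2.7791·0.2052 − 4.3392·-3.5528 = +15.9868 (running +76.6246)
Area = |Σ|/2 = |76.6246|/2 = 38.3123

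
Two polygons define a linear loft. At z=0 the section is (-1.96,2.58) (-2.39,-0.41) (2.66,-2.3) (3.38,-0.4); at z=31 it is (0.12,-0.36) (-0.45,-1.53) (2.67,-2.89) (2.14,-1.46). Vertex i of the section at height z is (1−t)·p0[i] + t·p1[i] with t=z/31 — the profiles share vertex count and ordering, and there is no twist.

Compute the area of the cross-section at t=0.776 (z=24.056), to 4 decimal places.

Area at t=0.776: 5.1318

Cross-section at t=0.776: each vertex is (1-t)·p0[i] + t·p1[i].
  v1: (1-0.776)·(-1.96,2.58) + 0.776·(0.12,-0.36) = (-0.3459,0.2986)
  v2: (1-0.776)·(-2.39,-0.41) + 0.776·(-0.45,-1.53) = (-0.8846,-1.2791)
  v3: (1-0.776)·(2.66,-2.3) + 0.776·(2.67,-2.89) = (2.6678,-2.7578)
  v4: (1-0.776)·(3.38,-0.4) + 0.776·(2.14,-1.46) = (2.4178,-1.2226)
Shoelace sum Σ(x_i·y_{i+1} − x_{i+1}·y_i):
  i=1: -0.3459·-1.2791 − -0.8846·0.2986 = +0.7066 (running +0.7066)
  i=2: -0.8846·-2.7578 − 2.6678·-1.2791 = +5.8519 (running +6.5584)
  i=3: 2.6678·-1.2226 − 2.4178·-2.7578 = +3.4063 (running +9.9647)
  i=4: 2.4178·0.2986 − -0.3459·-1.2226 = +0.2989 (running +10.2637)
Area = |Σ|/2 = |10.2637|/2 = 5.1318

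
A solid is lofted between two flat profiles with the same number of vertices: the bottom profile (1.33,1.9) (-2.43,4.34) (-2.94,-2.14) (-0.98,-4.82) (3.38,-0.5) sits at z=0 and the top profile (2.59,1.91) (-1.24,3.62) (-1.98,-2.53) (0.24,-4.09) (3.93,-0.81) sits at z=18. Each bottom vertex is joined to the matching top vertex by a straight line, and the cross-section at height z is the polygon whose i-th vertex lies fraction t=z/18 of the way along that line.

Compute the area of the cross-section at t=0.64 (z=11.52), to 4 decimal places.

Area at t=0.64: 29.5569

Cross-section at t=0.64: each vertex is (1-t)·p0[i] + t·p1[i].
  v1: (1-0.64)·(1.33,1.9) + 0.64·(2.59,1.91) = (2.1364,1.9064)
  v2: (1-0.64)·(-2.43,4.34) + 0.64·(-1.24,3.62) = (-1.6684,3.8792)
  v3: (1-0.64)·(-2.94,-2.14) + 0.64·(-1.98,-2.53) = (-2.3256,-2.3896)
  v4: (1-0.64)·(-0.98,-4.82) + 0.64·(0.24,-4.09) = (-0.1992,-4.3528)
  v5: (1-0.64)·(3.38,-0.5) + 0.64·(3.93,-0.81) = (3.7320,-0.6984)
Shoelace sum Σ(x_i·y_{i+1} − x_{i+1}·y_i):
  i=1: 2.1364·3.8792 − -1.6684·1.9064 = +11.4682 (running +11.4682)
  i=2: -1.6684·-2.3896 − -2.3256·3.8792 = +13.0083 (running +24.4764)
  i=3: -2.3256·-4.3528 − -0.1992·-2.3896 = +9.6469 (running +34.1233)
  i=4: -0.1992·-0.6984 − 3.7320·-4.3528 = +16.3838 (running +50.5071)
  i=5: 3.7320·1.9064 − 2.1364·-0.6984 = +8.6067 (running +59.1138)
Area = |Σ|/2 = |59.1138|/2 = 29.5569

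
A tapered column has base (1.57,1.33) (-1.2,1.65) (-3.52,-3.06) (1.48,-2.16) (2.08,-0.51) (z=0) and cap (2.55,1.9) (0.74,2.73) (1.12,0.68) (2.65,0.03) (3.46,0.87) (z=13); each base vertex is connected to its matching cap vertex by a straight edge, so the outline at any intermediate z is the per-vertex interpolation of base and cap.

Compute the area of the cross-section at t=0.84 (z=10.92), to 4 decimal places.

Cross-section at t=0.84: each vertex is (1-t)·p0[i] + t·p1[i].
  v1: (1-0.84)·(1.57,1.33) + 0.84·(2.55,1.9) = (2.3932,1.8088)
  v2: (1-0.84)·(-1.2,1.65) + 0.84·(0.74,2.73) = (0.4296,2.5572)
  v3: (1-0.84)·(-3.52,-3.06) + 0.84·(1.12,0.68) = (0.3776,0.0816)
  v4: (1-0.84)·(1.48,-2.16) + 0.84·(2.65,0.03) = (2.4628,-0.3204)
  v5: (1-0.84)·(2.08,-0.51) + 0.84·(3.46,0.87) = (3.2392,0.6492)
Shoelace sum Σ(x_i·y_{i+1} − x_{i+1}·y_i):
  i=1: 2.3932·2.5572 − 0.4296·1.8088 = +5.3428 (running +5.3428)
  i=2: 0.4296·0.0816 − 0.3776·2.5572 = -0.9305 (running +4.4123)
  i=3: 0.3776·-0.3204 − 2.4628·0.0816 = -0.3219 (running +4.0903)
  i=4: 2.4628·0.6492 − 3.2392·-0.3204 = +2.6367 (running +6.7270)
  i=5: 3.2392·1.8088 − 2.3932·0.6492 = +4.3054 (running +11.0324)
Area = |Σ|/2 = |11.0324|/2 = 5.5162

Area at t=0.84: 5.5162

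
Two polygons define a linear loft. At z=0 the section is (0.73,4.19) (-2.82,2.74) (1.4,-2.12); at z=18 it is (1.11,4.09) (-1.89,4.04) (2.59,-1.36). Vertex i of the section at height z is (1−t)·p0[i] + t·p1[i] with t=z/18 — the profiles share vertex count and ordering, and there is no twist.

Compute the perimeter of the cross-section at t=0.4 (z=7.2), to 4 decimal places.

Perimeter at t=0.4: 16.1632

Cross-section at t=0.4: each vertex is (1-t)·p0[i] + t·p1[i].
  v1: (1-0.4)·(0.73,4.19) + 0.4·(1.11,4.09) = (0.8820,4.1500)
  v2: (1-0.4)·(-2.82,2.74) + 0.4·(-1.89,4.04) = (-2.4480,3.2600)
  v3: (1-0.4)·(1.4,-2.12) + 0.4·(2.59,-1.36) = (1.8760,-1.8160)
Perimeter = Σ |v_{i+1} − v_i|:
  edge 1→2: √(-3.3300² + -0.8900²) = 3.4469 (running 3.4469)
  edge 2→3: √(4.3240² + -5.0760²) = 6.6680 (running 10.1149)
  edge 3→1: √(-0.9940² + 5.9660²) = 6.0482 (running 16.1632)
Perimeter = 16.1632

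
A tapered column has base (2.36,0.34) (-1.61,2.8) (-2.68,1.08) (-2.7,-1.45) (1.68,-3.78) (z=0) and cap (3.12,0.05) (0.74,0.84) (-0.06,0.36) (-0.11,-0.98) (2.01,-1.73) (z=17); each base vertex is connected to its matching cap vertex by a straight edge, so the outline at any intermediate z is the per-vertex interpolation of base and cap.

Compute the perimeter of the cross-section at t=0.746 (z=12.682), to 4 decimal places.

Perimeter at t=0.746: 11.3638

Cross-section at t=0.746: each vertex is (1-t)·p0[i] + t·p1[i].
  v1: (1-0.746)·(2.36,0.34) + 0.746·(3.12,0.05) = (2.9270,0.1237)
  v2: (1-0.746)·(-1.61,2.8) + 0.746·(0.74,0.84) = (0.1431,1.3378)
  v3: (1-0.746)·(-2.68,1.08) + 0.746·(-0.06,0.36) = (-0.7255,0.5429)
  v4: (1-0.746)·(-2.7,-1.45) + 0.746·(-0.11,-0.98) = (-0.7679,-1.0994)
  v5: (1-0.746)·(1.68,-3.78) + 0.746·(2.01,-1.73) = (1.9262,-2.2507)
Perimeter = Σ |v_{i+1} − v_i|:
  edge 1→2: √(-2.7839² + 1.2142²) = 3.0371 (running 3.0371)
  edge 2→3: √(-0.8686² + -0.7950²) = 1.1775 (running 4.2146)
  edge 3→4: √(-0.0424² + -1.6423²) = 1.6428 (running 5.8574)
  edge 4→5: √(2.6940² + -1.1513²) = 2.9297 (running 8.7871)
  edge 5→1: √(1.0008² + 2.3744²) = 2.5767 (running 11.3638)
Perimeter = 11.3638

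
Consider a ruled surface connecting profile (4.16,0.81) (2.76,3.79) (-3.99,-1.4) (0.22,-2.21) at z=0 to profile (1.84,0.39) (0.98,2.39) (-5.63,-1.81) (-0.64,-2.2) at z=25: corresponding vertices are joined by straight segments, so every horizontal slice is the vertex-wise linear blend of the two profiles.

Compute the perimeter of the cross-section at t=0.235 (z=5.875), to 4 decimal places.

Cross-section at t=0.235: each vertex is (1-t)·p0[i] + t·p1[i].
  v1: (1-0.235)·(4.16,0.81) + 0.235·(1.84,0.39) = (3.6148,0.7113)
  v2: (1-0.235)·(2.76,3.79) + 0.235·(0.98,2.39) = (2.3417,3.4610)
  v3: (1-0.235)·(-3.99,-1.4) + 0.235·(-5.63,-1.81) = (-4.3754,-1.4964)
  v4: (1-0.235)·(0.22,-2.21) + 0.235·(-0.64,-2.2) = (0.0179,-2.2077)
Perimeter = Σ |v_{i+1} − v_i|:
  edge 1→2: √(-1.2731² + 2.7497²) = 3.0301 (running 3.0301)
  edge 2→3: √(-6.7171² + -4.9573²) = 8.3483 (running 11.3785)
  edge 3→4: √(4.3933² + -0.7113²) = 4.4505 (running 15.8290)
  edge 4→1: √(3.5969² + 2.9190²) = 4.6323 (running 20.4612)
Perimeter = 20.4612

Perimeter at t=0.235: 20.4612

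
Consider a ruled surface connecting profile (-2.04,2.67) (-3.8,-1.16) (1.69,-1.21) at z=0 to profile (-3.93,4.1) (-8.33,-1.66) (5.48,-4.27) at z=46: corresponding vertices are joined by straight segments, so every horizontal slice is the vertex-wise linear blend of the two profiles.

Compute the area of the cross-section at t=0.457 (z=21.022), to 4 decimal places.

Cross-section at t=0.457: each vertex is (1-t)·p0[i] + t·p1[i].
  v1: (1-0.457)·(-2.04,2.67) + 0.457·(-3.93,4.1) = (-2.9037,3.3235)
  v2: (1-0.457)·(-3.8,-1.16) + 0.457·(-8.33,-1.66) = (-5.8702,-1.3885)
  v3: (1-0.457)·(1.69,-1.21) + 0.457·(5.48,-4.27) = (3.4220,-2.6084)
Shoelace sum Σ(x_i·y_{i+1} − x_{i+1}·y_i):
  i=1: -2.9037·-1.3885 − -5.8702·3.3235 = +23.5415 (running +23.5415)
  i=2: -5.8702·-2.6084 − 3.4220·-1.3885 = +20.0635 (running +43.6050)
  i=3: 3.4220·3.3235 − -2.9037·-2.6084 = +3.7990 (running +47.4040)
Area = |Σ|/2 = |47.4040|/2 = 23.7020

Area at t=0.457: 23.7020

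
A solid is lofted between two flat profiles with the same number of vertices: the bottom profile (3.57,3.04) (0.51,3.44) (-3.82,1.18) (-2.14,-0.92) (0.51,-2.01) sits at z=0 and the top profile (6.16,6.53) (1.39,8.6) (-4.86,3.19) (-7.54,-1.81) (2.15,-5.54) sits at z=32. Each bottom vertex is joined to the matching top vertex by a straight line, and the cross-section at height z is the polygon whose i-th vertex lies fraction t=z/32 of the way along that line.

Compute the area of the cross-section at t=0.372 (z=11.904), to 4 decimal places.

Cross-section at t=0.372: each vertex is (1-t)·p0[i] + t·p1[i].
  v1: (1-0.372)·(3.57,3.04) + 0.372·(6.16,6.53) = (4.5335,4.3383)
  v2: (1-0.372)·(0.51,3.44) + 0.372·(1.39,8.6) = (0.8374,5.3595)
  v3: (1-0.372)·(-3.82,1.18) + 0.372·(-4.86,3.19) = (-4.2069,1.9277)
  v4: (1-0.372)·(-2.14,-0.92) + 0.372·(-7.54,-1.81) = (-4.1488,-1.2511)
  v5: (1-0.372)·(0.51,-2.01) + 0.372·(2.15,-5.54) = (1.1201,-3.3232)
Shoelace sum Σ(x_i·y_{i+1} − x_{i+1}·y_i):
  i=1: 4.5335·5.3595 − 0.8374·4.3383 = +20.6646 (running +20.6646)
  i=2: 0.8374·1.9277 − -4.2069·5.3595 = +24.1611 (running +44.8256)
  i=3: -4.2069·-1.2511 − -4.1488·1.9277 = +13.2609 (running +58.0865)
  i=4: -4.1488·-3.3232 − 1.1201·-1.2511 = +15.1884 (running +73.2749)
  i=5: 1.1201·4.3383 − 4.5335·-3.3232 = +19.9247 (running +93.1996)
Area = |Σ|/2 = |93.1996|/2 = 46.5998

Area at t=0.372: 46.5998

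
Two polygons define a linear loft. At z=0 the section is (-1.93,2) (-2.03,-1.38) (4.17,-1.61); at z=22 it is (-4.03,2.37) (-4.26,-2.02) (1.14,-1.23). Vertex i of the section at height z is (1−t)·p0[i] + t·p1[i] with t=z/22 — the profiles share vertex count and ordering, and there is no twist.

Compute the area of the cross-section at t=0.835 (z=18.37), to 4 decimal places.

Cross-section at t=0.835: each vertex is (1-t)·p0[i] + t·p1[i].
  v1: (1-0.835)·(-1.93,2) + 0.835·(-4.03,2.37) = (-3.6835,2.3090)
  v2: (1-0.835)·(-2.03,-1.38) + 0.835·(-4.26,-2.02) = (-3.8920,-1.9144)
  v3: (1-0.835)·(4.17,-1.61) + 0.835·(1.14,-1.23) = (1.6400,-1.2927)
Shoelace sum Σ(x_i·y_{i+1} − x_{i+1}·y_i):
  i=1: -3.6835·-1.9144 − -3.8920·2.3090 = +16.0382 (running +16.0382)
  i=2: -3.8920·-1.2927 − 1.6400·-1.9144 = +8.1708 (running +24.2090)
  i=3: 1.6400·2.3090 − -3.6835·-1.2927 = -0.9751 (running +23.2339)
Area = |Σ|/2 = |23.2339|/2 = 11.6170

Area at t=0.835: 11.6170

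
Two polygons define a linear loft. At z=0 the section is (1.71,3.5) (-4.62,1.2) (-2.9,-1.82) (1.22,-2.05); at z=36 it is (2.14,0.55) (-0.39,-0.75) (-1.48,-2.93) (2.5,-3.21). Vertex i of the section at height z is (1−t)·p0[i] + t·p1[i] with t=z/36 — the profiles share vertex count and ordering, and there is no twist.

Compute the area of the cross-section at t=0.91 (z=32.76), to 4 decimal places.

Area at t=0.91: 10.4459

Cross-section at t=0.91: each vertex is (1-t)·p0[i] + t·p1[i].
  v1: (1-0.91)·(1.71,3.5) + 0.91·(2.14,0.55) = (2.1013,0.8155)
  v2: (1-0.91)·(-4.62,1.2) + 0.91·(-0.39,-0.75) = (-0.7707,-0.5745)
  v3: (1-0.91)·(-2.9,-1.82) + 0.91·(-1.48,-2.93) = (-1.6078,-2.8301)
  v4: (1-0.91)·(1.22,-2.05) + 0.91·(2.5,-3.21) = (2.3848,-3.1056)
Shoelace sum Σ(x_i·y_{i+1} − x_{i+1}·y_i):
  i=1: 2.1013·-0.5745 − -0.7707·0.8155 = -0.5787 (running -0.5787)
  i=2: -0.7707·-2.8301 − -1.6078·-0.5745 = +1.2575 (running +0.6788)
  i=3: -1.6078·-3.1056 − 2.3848·-2.8301 = +11.7424 (running +12.4212)
  i=4: 2.3848·0.8155 − 2.1013·-3.1056 = +8.4706 (running +20.8918)
Area = |Σ|/2 = |20.8918|/2 = 10.4459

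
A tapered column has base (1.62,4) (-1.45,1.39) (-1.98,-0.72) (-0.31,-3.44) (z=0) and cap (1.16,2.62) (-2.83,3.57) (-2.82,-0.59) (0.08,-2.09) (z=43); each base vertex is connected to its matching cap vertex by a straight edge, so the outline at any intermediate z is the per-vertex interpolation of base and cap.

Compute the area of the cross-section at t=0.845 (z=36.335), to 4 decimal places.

Area at t=0.845: 15.3831

Cross-section at t=0.845: each vertex is (1-t)·p0[i] + t·p1[i].
  v1: (1-0.845)·(1.62,4) + 0.845·(1.16,2.62) = (1.2313,2.8339)
  v2: (1-0.845)·(-1.45,1.39) + 0.845·(-2.83,3.57) = (-2.6161,3.2321)
  v3: (1-0.845)·(-1.98,-0.72) + 0.845·(-2.82,-0.59) = (-2.6898,-0.6101)
  v4: (1-0.845)·(-0.31,-3.44) + 0.845·(0.08,-2.09) = (0.0195,-2.2992)
Shoelace sum Σ(x_i·y_{i+1} − x_{i+1}·y_i):
  i=1: 1.2313·3.2321 − -2.6161·2.8339 = +11.3935 (running +11.3935)
  i=2: -2.6161·-0.6101 − -2.6898·3.2321 = +10.2899 (running +21.6834)
  i=3: -2.6898·-2.2992 − 0.0195·-0.6101 = +6.1965 (running +27.8798)
  i=4: 0.0195·2.8339 − 1.2313·-2.2992 = +2.8865 (running +30.7663)
Area = |Σ|/2 = |30.7663|/2 = 15.3831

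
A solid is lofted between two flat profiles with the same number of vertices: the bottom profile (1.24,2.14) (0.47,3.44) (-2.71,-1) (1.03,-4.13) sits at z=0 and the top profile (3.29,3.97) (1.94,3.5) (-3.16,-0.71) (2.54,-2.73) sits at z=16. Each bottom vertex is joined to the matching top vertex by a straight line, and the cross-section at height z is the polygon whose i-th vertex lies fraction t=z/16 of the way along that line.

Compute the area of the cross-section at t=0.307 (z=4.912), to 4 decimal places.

Area at t=0.307: 17.9192

Cross-section at t=0.307: each vertex is (1-t)·p0[i] + t·p1[i].
  v1: (1-0.307)·(1.24,2.14) + 0.307·(3.29,3.97) = (1.8694,2.7018)
  v2: (1-0.307)·(0.47,3.44) + 0.307·(1.94,3.5) = (0.9213,3.4584)
  v3: (1-0.307)·(-2.71,-1) + 0.307·(-3.16,-0.71) = (-2.8481,-0.9110)
  v4: (1-0.307)·(1.03,-4.13) + 0.307·(2.54,-2.73) = (1.4936,-3.7002)
Shoelace sum Σ(x_i·y_{i+1} − x_{i+1}·y_i):
  i=1: 1.8694·3.4584 − 0.9213·2.7018 = +3.9758 (running +3.9758)
  i=2: 0.9213·-0.9110 − -2.8481·3.4584 = +9.0108 (running +12.9867)
  i=3: -2.8481·-3.7002 − 1.4936·-0.9110 = +11.8993 (running +24.8860)
  i=4: 1.4936·2.7018 − 1.8694·-3.7002 = +10.9523 (running +35.8383)
Area = |Σ|/2 = |35.8383|/2 = 17.9192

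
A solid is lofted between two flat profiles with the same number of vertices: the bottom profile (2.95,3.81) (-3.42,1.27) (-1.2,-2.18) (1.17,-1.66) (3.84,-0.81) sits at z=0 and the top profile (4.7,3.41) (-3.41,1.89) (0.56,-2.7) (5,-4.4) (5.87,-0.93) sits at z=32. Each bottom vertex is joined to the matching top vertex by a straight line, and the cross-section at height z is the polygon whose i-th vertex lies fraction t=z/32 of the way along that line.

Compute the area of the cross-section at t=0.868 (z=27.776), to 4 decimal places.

Cross-section at t=0.868: each vertex is (1-t)·p0[i] + t·p1[i].
  v1: (1-0.868)·(2.95,3.81) + 0.868·(4.7,3.41) = (4.4690,3.4628)
  v2: (1-0.868)·(-3.42,1.27) + 0.868·(-3.41,1.89) = (-3.4113,1.8082)
  v3: (1-0.868)·(-1.2,-2.18) + 0.868·(0.56,-2.7) = (0.3277,-2.6314)
  v4: (1-0.868)·(1.17,-1.66) + 0.868·(5,-4.4) = (4.4944,-4.0383)
  v5: (1-0.868)·(3.84,-0.81) + 0.868·(5.87,-0.93) = (5.6020,-0.9142)
Shoelace sum Σ(x_i·y_{i+1} − x_{i+1}·y_i):
  i=1: 4.4690·1.8082 − -3.4113·3.4628 = +19.8934 (running +19.8934)
  i=2: -3.4113·-2.6314 − 0.3277·1.8082 = +8.3839 (running +28.2773)
  i=3: 0.3277·-4.0383 − 4.4944·-2.6314 = +10.5032 (running +38.7805)
  i=4: 4.4944·-0.9142 − 5.6020·-4.0383 = +18.5142 (running +57.2947)
  i=5: 5.6020·3.4628 − 4.4690·-0.9142 = +23.4841 (running +80.7788)
Area = |Σ|/2 = |80.7788|/2 = 40.3894

Area at t=0.868: 40.3894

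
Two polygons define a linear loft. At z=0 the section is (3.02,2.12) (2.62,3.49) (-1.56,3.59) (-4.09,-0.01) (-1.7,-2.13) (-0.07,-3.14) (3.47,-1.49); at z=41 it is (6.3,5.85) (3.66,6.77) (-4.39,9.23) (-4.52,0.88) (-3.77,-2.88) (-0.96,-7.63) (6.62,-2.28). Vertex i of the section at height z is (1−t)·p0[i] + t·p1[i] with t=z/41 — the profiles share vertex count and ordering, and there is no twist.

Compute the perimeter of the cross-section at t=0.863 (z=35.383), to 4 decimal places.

Perimeter at t=0.863: 42.7782

Cross-section at t=0.863: each vertex is (1-t)·p0[i] + t·p1[i].
  v1: (1-0.863)·(3.02,2.12) + 0.863·(6.3,5.85) = (5.8506,5.3390)
  v2: (1-0.863)·(2.62,3.49) + 0.863·(3.66,6.77) = (3.5175,6.3206)
  v3: (1-0.863)·(-1.56,3.59) + 0.863·(-4.39,9.23) = (-4.0023,8.4573)
  v4: (1-0.863)·(-4.09,-0.01) + 0.863·(-4.52,0.88) = (-4.4611,0.7581)
  v5: (1-0.863)·(-1.7,-2.13) + 0.863·(-3.77,-2.88) = (-3.4864,-2.7772)
  v6: (1-0.863)·(-0.07,-3.14) + 0.863·(-0.96,-7.63) = (-0.8381,-7.0149)
  v7: (1-0.863)·(3.47,-1.49) + 0.863·(6.62,-2.28) = (6.1884,-2.1718)
Perimeter = Σ |v_{i+1} − v_i|:
  edge 1→2: √(-2.3331² + 0.9817²) = 2.5312 (running 2.5312)
  edge 2→3: √(-7.5198² + 2.1367²) = 7.8175 (running 10.3487)
  edge 3→4: √(-0.4588² + -7.6992²) = 7.7129 (running 18.0616)
  edge 4→5: √(0.9747² + -3.5353²) = 3.6672 (running 21.7288)
  edge 5→6: √(2.6483² + -4.2376²) = 4.9971 (running 26.7259)
  edge 6→7: √(7.0265² + 4.8431²) = 8.5339 (running 35.2598)
  edge 7→1: √(-0.3378² + 7.5108²) = 7.5184 (running 42.7782)
Perimeter = 42.7782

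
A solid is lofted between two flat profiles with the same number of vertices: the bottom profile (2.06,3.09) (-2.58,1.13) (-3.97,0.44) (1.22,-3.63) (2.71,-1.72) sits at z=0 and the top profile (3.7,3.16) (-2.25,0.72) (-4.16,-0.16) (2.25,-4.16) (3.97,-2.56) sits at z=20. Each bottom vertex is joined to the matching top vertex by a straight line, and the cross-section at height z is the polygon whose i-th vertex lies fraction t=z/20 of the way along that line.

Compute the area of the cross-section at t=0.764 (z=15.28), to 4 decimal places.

Cross-section at t=0.764: each vertex is (1-t)·p0[i] + t·p1[i].
  v1: (1-0.764)·(2.06,3.09) + 0.764·(3.7,3.16) = (3.3130,3.1435)
  v2: (1-0.764)·(-2.58,1.13) + 0.764·(-2.25,0.72) = (-2.3279,0.8168)
  v3: (1-0.764)·(-3.97,0.44) + 0.764·(-4.16,-0.16) = (-4.1152,-0.0184)
  v4: (1-0.764)·(1.22,-3.63) + 0.764·(2.25,-4.16) = (2.0069,-4.0349)
  v5: (1-0.764)·(2.71,-1.72) + 0.764·(3.97,-2.56) = (3.6726,-2.3618)
Shoelace sum Σ(x_i·y_{i+1} − x_{i+1}·y_i):
  i=1: 3.3130·0.8168 − -2.3279·3.1435 = +10.0235 (running +10.0235)
  i=2: -2.3279·-0.0184 − -4.1152·0.8168 = +3.4039 (running +13.4275)
  i=3: -4.1152·-4.0349 − 2.0069·-0.0184 = +16.6413 (running +30.0687)
  i=4: 2.0069·-2.3618 − 3.6726·-4.0349 = +10.0789 (running +40.1477)
  i=5: 3.6726·3.1435 − 3.3130·-2.3618 = +19.3693 (running +59.5170)
Area = |Σ|/2 = |59.5170|/2 = 29.7585

Area at t=0.764: 29.7585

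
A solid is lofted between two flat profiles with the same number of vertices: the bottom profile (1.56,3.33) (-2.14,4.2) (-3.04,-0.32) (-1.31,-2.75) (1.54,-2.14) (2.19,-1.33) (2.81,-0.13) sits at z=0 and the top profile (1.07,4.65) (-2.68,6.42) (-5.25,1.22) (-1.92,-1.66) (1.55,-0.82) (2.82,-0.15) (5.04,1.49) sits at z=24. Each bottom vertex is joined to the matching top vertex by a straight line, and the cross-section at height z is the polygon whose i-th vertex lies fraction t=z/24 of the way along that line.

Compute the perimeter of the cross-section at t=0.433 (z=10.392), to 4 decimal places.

Cross-section at t=0.433: each vertex is (1-t)·p0[i] + t·p1[i].
  v1: (1-0.433)·(1.56,3.33) + 0.433·(1.07,4.65) = (1.3478,3.9016)
  v2: (1-0.433)·(-2.14,4.2) + 0.433·(-2.68,6.42) = (-2.3738,5.1613)
  v3: (1-0.433)·(-3.04,-0.32) + 0.433·(-5.25,1.22) = (-3.9969,0.3468)
  v4: (1-0.433)·(-1.31,-2.75) + 0.433·(-1.92,-1.66) = (-1.5741,-2.2780)
  v5: (1-0.433)·(1.54,-2.14) + 0.433·(1.55,-0.82) = (1.5443,-1.5684)
  v6: (1-0.433)·(2.19,-1.33) + 0.433·(2.82,-0.15) = (2.4628,-0.8191)
  v7: (1-0.433)·(2.81,-0.13) + 0.433·(5.04,1.49) = (3.7756,0.5715)
Perimeter = Σ |v_{i+1} − v_i|:
  edge 1→2: √(-3.7217² + 1.2597²) = 3.9291 (running 3.9291)
  edge 2→3: √(-1.6231² + -4.8144²) = 5.0807 (running 9.0097)
  edge 3→4: √(2.4228² + -2.6248²) = 3.5721 (running 12.5818)
  edge 4→5: √(3.1185² + 0.7096²) = 3.1982 (running 15.7800)
  edge 5→6: √(0.9185² + 0.7494²) = 1.1854 (running 16.9654)
  edge 6→7: √(1.3128² + 1.3905²) = 1.9123 (running 18.8777)
  edge 7→1: √(-2.4278² + 3.3301²) = 4.1211 (running 22.9988)
Perimeter = 22.9988

Perimeter at t=0.433: 22.9988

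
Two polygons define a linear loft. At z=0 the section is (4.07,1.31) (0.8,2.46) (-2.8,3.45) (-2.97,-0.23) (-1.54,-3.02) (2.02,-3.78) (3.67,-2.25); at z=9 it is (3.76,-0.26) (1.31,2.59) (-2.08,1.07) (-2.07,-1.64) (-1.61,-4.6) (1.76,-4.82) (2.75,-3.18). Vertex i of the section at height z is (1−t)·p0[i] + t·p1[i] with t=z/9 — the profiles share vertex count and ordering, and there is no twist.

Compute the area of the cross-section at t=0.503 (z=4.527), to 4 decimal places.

Area at t=0.503: 34.4569

Cross-section at t=0.503: each vertex is (1-t)·p0[i] + t·p1[i].
  v1: (1-0.503)·(4.07,1.31) + 0.503·(3.76,-0.26) = (3.9141,0.5203)
  v2: (1-0.503)·(0.8,2.46) + 0.503·(1.31,2.59) = (1.0565,2.5254)
  v3: (1-0.503)·(-2.8,3.45) + 0.503·(-2.08,1.07) = (-2.4378,2.2529)
  v4: (1-0.503)·(-2.97,-0.23) + 0.503·(-2.07,-1.64) = (-2.5173,-0.9392)
  v5: (1-0.503)·(-1.54,-3.02) + 0.503·(-1.61,-4.6) = (-1.5752,-3.8147)
  v6: (1-0.503)·(2.02,-3.78) + 0.503·(1.76,-4.82) = (1.8892,-4.3031)
  v7: (1-0.503)·(3.67,-2.25) + 0.503·(2.75,-3.18) = (3.2072,-2.7178)
Shoelace sum Σ(x_i·y_{i+1} − x_{i+1}·y_i):
  i=1: 3.9141·2.5254 − 1.0565·0.5203 = +9.3349 (running +9.3349)
  i=2: 1.0565·2.2529 − -2.4378·2.5254 = +8.5367 (running +17.8716)
  i=3: -2.4378·-0.9392 − -2.5173·2.2529 = +7.9608 (running +25.8324)
  i=4: -2.5173·-3.8147 − -1.5752·-0.9392 = +8.1234 (running +33.9557)
  i=5: -1.5752·-4.3031 − 1.8892·-3.8147 = +13.9852 (running +47.9409)
  i=6: 1.8892·-2.7178 − 3.2072·-4.3031 = +8.6666 (running +56.6076)
  i=7: 3.2072·0.5203 − 3.9141·-2.7178 = +12.3063 (running +68.9139)
Area = |Σ|/2 = |68.9139|/2 = 34.4569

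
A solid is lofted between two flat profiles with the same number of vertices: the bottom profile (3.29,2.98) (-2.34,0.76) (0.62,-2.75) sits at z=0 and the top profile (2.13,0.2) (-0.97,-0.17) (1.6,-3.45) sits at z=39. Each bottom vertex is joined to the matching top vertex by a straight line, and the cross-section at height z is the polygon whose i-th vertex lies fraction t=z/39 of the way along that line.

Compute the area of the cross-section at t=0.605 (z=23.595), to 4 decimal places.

Area at t=0.605: 8.4084

Cross-section at t=0.605: each vertex is (1-t)·p0[i] + t·p1[i].
  v1: (1-0.605)·(3.29,2.98) + 0.605·(2.13,0.2) = (2.5882,1.2981)
  v2: (1-0.605)·(-2.34,0.76) + 0.605·(-0.97,-0.17) = (-1.5111,0.1974)
  v3: (1-0.605)·(0.62,-2.75) + 0.605·(1.6,-3.45) = (1.2129,-3.1735)
Shoelace sum Σ(x_i·y_{i+1} − x_{i+1}·y_i):
  i=1: 2.5882·0.1974 − -1.5111·1.2981 = +2.4724 (running +2.4724)
  i=2: -1.5111·-3.1735 − 1.2129·0.1974 = +4.5563 (running +7.0287)
  i=3: 1.2129·1.2981 − 2.5882·-3.1735 = +9.7881 (running +16.8168)
Area = |Σ|/2 = |16.8168|/2 = 8.4084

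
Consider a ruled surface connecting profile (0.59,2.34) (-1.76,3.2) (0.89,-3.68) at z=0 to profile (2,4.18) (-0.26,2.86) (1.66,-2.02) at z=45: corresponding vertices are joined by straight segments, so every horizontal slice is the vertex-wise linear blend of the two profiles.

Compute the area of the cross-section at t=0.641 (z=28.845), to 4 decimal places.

Cross-section at t=0.641: each vertex is (1-t)·p0[i] + t·p1[i].
  v1: (1-0.641)·(0.59,2.34) + 0.641·(2,4.18) = (1.4938,3.5194)
  v2: (1-0.641)·(-1.76,3.2) + 0.641·(-0.26,2.86) = (-0.7985,2.9821)
  v3: (1-0.641)·(0.89,-3.68) + 0.641·(1.66,-2.02) = (1.3836,-2.6159)
Shoelace sum Σ(x_i·y_{i+1} − x_{i+1}·y_i):
  i=1: 1.4938·2.9821 − -0.7985·3.5194 = +7.2649 (running +7.2649)
  i=2: -0.7985·-2.6159 − 1.3836·2.9821 = -2.0371 (running +5.2278)
  i=3: 1.3836·3.5194 − 1.4938·-2.6159 = +8.7771 (running +14.0050)
Area = |Σ|/2 = |14.0050|/2 = 7.0025

Area at t=0.641: 7.0025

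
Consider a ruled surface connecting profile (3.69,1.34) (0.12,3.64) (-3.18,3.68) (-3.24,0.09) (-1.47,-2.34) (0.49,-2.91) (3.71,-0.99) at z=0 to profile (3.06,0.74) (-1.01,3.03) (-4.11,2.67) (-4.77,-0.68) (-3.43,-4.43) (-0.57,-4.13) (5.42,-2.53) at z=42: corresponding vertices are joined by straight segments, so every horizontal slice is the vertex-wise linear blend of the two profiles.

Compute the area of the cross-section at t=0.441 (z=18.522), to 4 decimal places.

Area at t=0.441: 41.2528

Cross-section at t=0.441: each vertex is (1-t)·p0[i] + t·p1[i].
  v1: (1-0.441)·(3.69,1.34) + 0.441·(3.06,0.74) = (3.4122,1.0754)
  v2: (1-0.441)·(0.12,3.64) + 0.441·(-1.01,3.03) = (-0.3783,3.3710)
  v3: (1-0.441)·(-3.18,3.68) + 0.441·(-4.11,2.67) = (-3.5901,3.2346)
  v4: (1-0.441)·(-3.24,0.09) + 0.441·(-4.77,-0.68) = (-3.9147,-0.2496)
  v5: (1-0.441)·(-1.47,-2.34) + 0.441·(-3.43,-4.43) = (-2.3344,-3.2617)
  v6: (1-0.441)·(0.49,-2.91) + 0.441·(-0.57,-4.13) = (0.0225,-3.4480)
  v7: (1-0.441)·(3.71,-0.99) + 0.441·(5.42,-2.53) = (4.4641,-1.6691)
Shoelace sum Σ(x_i·y_{i+1} − x_{i+1}·y_i):
  i=1: 3.4122·3.3710 − -0.3783·1.0754 = +11.9092 (running +11.9092)
  i=2: -0.3783·3.2346 − -3.5901·3.3710 = +10.8785 (running +22.7878)
  i=3: -3.5901·-0.2496 − -3.9147·3.2346 = +13.5585 (running +36.3463)
  i=4: -3.9147·-3.2617 − -2.3344·-0.2496 = +12.1860 (running +48.5324)
  i=5: -2.3344·-3.4480 − 0.0225·-3.2617 = +8.1224 (running +56.6548)
  i=6: 0.0225·-1.6691 − 4.4641·-3.4480 = +15.3547 (running +72.0095)
  i=7: 4.4641·1.0754 − 3.4122·-1.6691 = +10.4961 (running +82.5056)
Area = |Σ|/2 = |82.5056|/2 = 41.2528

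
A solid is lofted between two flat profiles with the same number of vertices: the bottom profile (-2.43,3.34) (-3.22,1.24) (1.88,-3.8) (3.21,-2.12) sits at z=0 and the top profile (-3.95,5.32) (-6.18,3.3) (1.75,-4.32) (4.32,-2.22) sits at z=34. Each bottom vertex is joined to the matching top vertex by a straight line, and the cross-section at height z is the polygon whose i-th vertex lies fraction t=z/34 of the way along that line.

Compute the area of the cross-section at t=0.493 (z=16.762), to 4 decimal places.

Area at t=0.493: 24.2656

Cross-section at t=0.493: each vertex is (1-t)·p0[i] + t·p1[i].
  v1: (1-0.493)·(-2.43,3.34) + 0.493·(-3.95,5.32) = (-3.1794,4.3161)
  v2: (1-0.493)·(-3.22,1.24) + 0.493·(-6.18,3.3) = (-4.6793,2.2556)
  v3: (1-0.493)·(1.88,-3.8) + 0.493·(1.75,-4.32) = (1.8159,-4.0564)
  v4: (1-0.493)·(3.21,-2.12) + 0.493·(4.32,-2.22) = (3.7572,-2.1693)
Shoelace sum Σ(x_i·y_{i+1} − x_{i+1}·y_i):
  i=1: -3.1794·2.2556 − -4.6793·4.3161 = +13.0251 (running +13.0251)
  i=2: -4.6793·-4.0564 − 1.8159·2.2556 = +14.8849 (running +27.9100)
  i=3: 1.8159·-2.1693 − 3.7572·-4.0564 = +11.3014 (running +39.2115)
  i=4: 3.7572·4.3161 − -3.1794·-2.1693 = +9.3197 (running +48.5312)
Area = |Σ|/2 = |48.5312|/2 = 24.2656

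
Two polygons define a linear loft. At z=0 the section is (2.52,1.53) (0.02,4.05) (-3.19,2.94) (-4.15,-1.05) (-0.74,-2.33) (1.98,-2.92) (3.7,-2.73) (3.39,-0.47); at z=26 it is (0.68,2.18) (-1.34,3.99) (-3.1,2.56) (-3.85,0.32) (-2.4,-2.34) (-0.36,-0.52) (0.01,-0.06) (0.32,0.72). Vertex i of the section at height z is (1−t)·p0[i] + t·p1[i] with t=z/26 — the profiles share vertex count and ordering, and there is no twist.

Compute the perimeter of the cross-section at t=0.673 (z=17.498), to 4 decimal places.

Cross-section at t=0.673: each vertex is (1-t)·p0[i] + t·p1[i].
  v1: (1-0.673)·(2.52,1.53) + 0.673·(0.68,2.18) = (1.2817,1.9674)
  v2: (1-0.673)·(0.02,4.05) + 0.673·(-1.34,3.99) = (-0.8953,4.0096)
  v3: (1-0.673)·(-3.19,2.94) + 0.673·(-3.1,2.56) = (-3.1294,2.6843)
  v4: (1-0.673)·(-4.15,-1.05) + 0.673·(-3.85,0.32) = (-3.9481,-0.1280)
  v5: (1-0.673)·(-0.74,-2.33) + 0.673·(-2.4,-2.34) = (-1.8572,-2.3367)
  v6: (1-0.673)·(1.98,-2.92) + 0.673·(-0.36,-0.52) = (0.4052,-1.3048)
  v7: (1-0.673)·(3.7,-2.73) + 0.673·(0.01,-0.06) = (1.2166,-0.9331)
  v8: (1-0.673)·(3.39,-0.47) + 0.673·(0.32,0.72) = (1.3239,0.3309)
Perimeter = Σ |v_{i+1} − v_i|:
  edge 1→2: √(-2.1770² + 2.0422²) = 2.9849 (running 2.9849)
  edge 2→3: √(-2.2342² + -1.3254²) = 2.5977 (running 5.5826)
  edge 3→4: √(-0.8187² + -2.8123²) = 2.9290 (running 8.5116)
  edge 4→5: √(2.0909² + -2.2087²) = 3.0415 (running 11.5530)
  edge 5→6: √(2.2624² + 1.0319²) = 2.4866 (running 14.0396)
  edge 6→7: √(0.8115² + 0.3717²) = 0.8925 (running 14.9322)
  edge 7→8: √(0.1073² + 1.2640²) = 1.2685 (running 16.2007)
  edge 8→1: √(-0.0422² + 1.6366²) = 1.6371 (running 17.8378)
Perimeter = 17.8378

Perimeter at t=0.673: 17.8378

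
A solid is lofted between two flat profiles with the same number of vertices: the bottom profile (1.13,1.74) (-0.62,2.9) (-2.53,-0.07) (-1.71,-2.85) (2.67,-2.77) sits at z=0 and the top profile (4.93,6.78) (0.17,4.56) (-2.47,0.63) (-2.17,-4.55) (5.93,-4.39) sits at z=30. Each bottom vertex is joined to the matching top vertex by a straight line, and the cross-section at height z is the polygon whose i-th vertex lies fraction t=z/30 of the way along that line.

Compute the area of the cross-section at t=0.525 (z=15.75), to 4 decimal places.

Area at t=0.525: 42.9869

Cross-section at t=0.525: each vertex is (1-t)·p0[i] + t·p1[i].
  v1: (1-0.525)·(1.13,1.74) + 0.525·(4.93,6.78) = (3.1250,4.3860)
  v2: (1-0.525)·(-0.62,2.9) + 0.525·(0.17,4.56) = (-0.2052,3.7715)
  v3: (1-0.525)·(-2.53,-0.07) + 0.525·(-2.47,0.63) = (-2.4985,0.2975)
  v4: (1-0.525)·(-1.71,-2.85) + 0.525·(-2.17,-4.55) = (-1.9515,-3.7425)
  v5: (1-0.525)·(2.67,-2.77) + 0.525·(5.93,-4.39) = (4.3815,-3.6205)
Shoelace sum Σ(x_i·y_{i+1} − x_{i+1}·y_i):
  i=1: 3.1250·3.7715 − -0.2052·4.3860 = +12.6862 (running +12.6862)
  i=2: -0.2052·0.2975 − -2.4985·3.7715 = +9.3620 (running +22.0482)
  i=3: -2.4985·-3.7425 − -1.9515·0.2975 = +9.9312 (running +31.9794)
  i=4: -1.9515·-3.6205 − 4.3815·-3.7425 = +23.4632 (running +55.4426)
  i=5: 4.3815·4.3860 − 3.1250·-3.6205 = +30.5313 (running +85.9739)
Area = |Σ|/2 = |85.9739|/2 = 42.9869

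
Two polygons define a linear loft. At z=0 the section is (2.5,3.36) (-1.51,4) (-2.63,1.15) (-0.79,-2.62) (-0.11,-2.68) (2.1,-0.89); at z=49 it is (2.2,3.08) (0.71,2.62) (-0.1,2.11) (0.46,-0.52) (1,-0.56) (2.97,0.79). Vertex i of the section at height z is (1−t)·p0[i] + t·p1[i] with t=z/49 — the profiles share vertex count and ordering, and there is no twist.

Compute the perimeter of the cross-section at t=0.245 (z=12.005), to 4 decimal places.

Cross-section at t=0.245: each vertex is (1-t)·p0[i] + t·p1[i].
  v1: (1-0.245)·(2.5,3.36) + 0.245·(2.2,3.08) = (2.4265,3.2914)
  v2: (1-0.245)·(-1.51,4) + 0.245·(0.71,2.62) = (-0.9661,3.6619)
  v3: (1-0.245)·(-2.63,1.15) + 0.245·(-0.1,2.11) = (-2.0101,1.3852)
  v4: (1-0.245)·(-0.79,-2.62) + 0.245·(0.46,-0.52) = (-0.4838,-2.1055)
  v5: (1-0.245)·(-0.11,-2.68) + 0.245·(1,-0.56) = (0.1619,-2.1606)
  v6: (1-0.245)·(2.1,-0.89) + 0.245·(2.97,0.79) = (2.3132,-0.4784)
Perimeter = Σ |v_{i+1} − v_i|:
  edge 1→2: √(-3.3926² + 0.3705²) = 3.4128 (running 3.4128)
  edge 2→3: √(-1.0440² + -2.2767²) = 2.5047 (running 5.9174)
  edge 3→4: √(1.5264² + -3.4907²) = 3.8098 (running 9.7273)
  edge 4→5: √(0.6457² + -0.0551²) = 0.6480 (running 10.3753)
  edge 5→6: √(2.1512² + 1.6822²) = 2.7308 (running 13.1062)
  edge 6→1: √(0.1133² + 3.7698²) = 3.7715 (running 16.8777)
Perimeter = 16.8777

Perimeter at t=0.245: 16.8777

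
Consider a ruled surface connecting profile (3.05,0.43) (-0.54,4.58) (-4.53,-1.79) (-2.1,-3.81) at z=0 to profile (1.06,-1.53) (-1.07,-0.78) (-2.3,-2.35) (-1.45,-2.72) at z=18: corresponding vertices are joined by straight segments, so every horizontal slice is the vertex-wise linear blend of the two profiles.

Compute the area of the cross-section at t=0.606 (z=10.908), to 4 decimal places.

Area at t=0.606: 10.6746

Cross-section at t=0.606: each vertex is (1-t)·p0[i] + t·p1[i].
  v1: (1-0.606)·(3.05,0.43) + 0.606·(1.06,-1.53) = (1.8441,-0.7578)
  v2: (1-0.606)·(-0.54,4.58) + 0.606·(-1.07,-0.78) = (-0.8612,1.3318)
  v3: (1-0.606)·(-4.53,-1.79) + 0.606·(-2.3,-2.35) = (-3.1786,-2.1294)
  v4: (1-0.606)·(-2.1,-3.81) + 0.606·(-1.45,-2.72) = (-1.7061,-3.1495)
Shoelace sum Σ(x_i·y_{i+1} − x_{i+1}·y_i):
  i=1: 1.8441·1.3318 − -0.8612·-0.7578 = +1.8034 (running +1.8034)
  i=2: -0.8612·-2.1294 − -3.1786·1.3318 = +6.0672 (running +7.8706)
  i=3: -3.1786·-3.1495 − -1.7061·-2.1294 = +6.3780 (running +14.2486)
  i=4: -1.7061·-0.7578 − 1.8441·-3.1495 = +7.1006 (running +21.3492)
Area = |Σ|/2 = |21.3492|/2 = 10.6746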